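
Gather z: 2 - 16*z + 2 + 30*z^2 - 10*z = 30*z^2 - 26*z + 4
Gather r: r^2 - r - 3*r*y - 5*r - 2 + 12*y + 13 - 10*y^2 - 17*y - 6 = r^2 + r*(-3*y - 6) - 10*y^2 - 5*y + 5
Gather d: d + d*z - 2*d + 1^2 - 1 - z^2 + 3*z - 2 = d*(z - 1) - z^2 + 3*z - 2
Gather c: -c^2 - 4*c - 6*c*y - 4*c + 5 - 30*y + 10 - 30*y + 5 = -c^2 + c*(-6*y - 8) - 60*y + 20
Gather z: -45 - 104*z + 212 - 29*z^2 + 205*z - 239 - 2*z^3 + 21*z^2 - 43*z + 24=-2*z^3 - 8*z^2 + 58*z - 48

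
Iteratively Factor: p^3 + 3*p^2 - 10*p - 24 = (p - 3)*(p^2 + 6*p + 8) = (p - 3)*(p + 2)*(p + 4)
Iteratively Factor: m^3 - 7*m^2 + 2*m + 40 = (m + 2)*(m^2 - 9*m + 20) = (m - 4)*(m + 2)*(m - 5)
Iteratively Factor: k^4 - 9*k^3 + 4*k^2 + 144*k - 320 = (k - 4)*(k^3 - 5*k^2 - 16*k + 80) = (k - 5)*(k - 4)*(k^2 - 16) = (k - 5)*(k - 4)*(k + 4)*(k - 4)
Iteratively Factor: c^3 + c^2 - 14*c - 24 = (c + 3)*(c^2 - 2*c - 8) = (c - 4)*(c + 3)*(c + 2)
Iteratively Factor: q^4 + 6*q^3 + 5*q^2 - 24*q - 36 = (q - 2)*(q^3 + 8*q^2 + 21*q + 18) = (q - 2)*(q + 3)*(q^2 + 5*q + 6) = (q - 2)*(q + 3)^2*(q + 2)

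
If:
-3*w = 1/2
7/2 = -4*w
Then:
No Solution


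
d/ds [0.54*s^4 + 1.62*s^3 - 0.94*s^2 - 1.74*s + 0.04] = 2.16*s^3 + 4.86*s^2 - 1.88*s - 1.74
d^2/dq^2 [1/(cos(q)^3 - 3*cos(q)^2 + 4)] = 3*(-12*sin(q)^4 + 24*sin(q)^2 - 3*cos(q) - cos(3*q) - 4)/(4*(cos(q) - 2)^4*(cos(q) + 1)^3)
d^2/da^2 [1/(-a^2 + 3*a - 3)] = 2*(a^2 - 3*a - (2*a - 3)^2 + 3)/(a^2 - 3*a + 3)^3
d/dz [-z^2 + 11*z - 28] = 11 - 2*z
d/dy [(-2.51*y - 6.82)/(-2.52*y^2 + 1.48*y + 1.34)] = (-6.3252*y^2 - 34.3728*y + 6.7302)/(6.3504*y^4 - 7.4592*y^3 - 4.5632*y^2 + 3.9664*y + 1.7956)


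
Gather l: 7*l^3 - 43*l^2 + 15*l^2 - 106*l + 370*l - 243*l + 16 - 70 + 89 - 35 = 7*l^3 - 28*l^2 + 21*l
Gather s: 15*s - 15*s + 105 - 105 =0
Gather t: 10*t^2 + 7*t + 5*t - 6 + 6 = 10*t^2 + 12*t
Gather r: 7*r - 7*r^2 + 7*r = -7*r^2 + 14*r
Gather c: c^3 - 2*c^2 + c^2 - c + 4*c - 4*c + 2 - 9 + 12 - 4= c^3 - c^2 - c + 1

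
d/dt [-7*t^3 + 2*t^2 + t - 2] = -21*t^2 + 4*t + 1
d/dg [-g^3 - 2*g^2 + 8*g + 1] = -3*g^2 - 4*g + 8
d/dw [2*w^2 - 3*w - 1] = 4*w - 3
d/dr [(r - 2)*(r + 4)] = 2*r + 2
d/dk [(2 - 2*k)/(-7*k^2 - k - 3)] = 2*(7*k^2 + k - (k - 1)*(14*k + 1) + 3)/(7*k^2 + k + 3)^2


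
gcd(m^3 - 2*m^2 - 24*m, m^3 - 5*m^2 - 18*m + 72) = m^2 - 2*m - 24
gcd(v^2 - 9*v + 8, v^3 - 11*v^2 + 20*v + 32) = v - 8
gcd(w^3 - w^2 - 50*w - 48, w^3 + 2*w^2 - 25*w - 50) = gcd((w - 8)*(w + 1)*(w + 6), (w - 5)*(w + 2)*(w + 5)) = 1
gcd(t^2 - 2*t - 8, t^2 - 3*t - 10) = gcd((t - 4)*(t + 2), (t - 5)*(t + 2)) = t + 2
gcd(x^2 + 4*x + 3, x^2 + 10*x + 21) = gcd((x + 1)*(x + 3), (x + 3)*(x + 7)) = x + 3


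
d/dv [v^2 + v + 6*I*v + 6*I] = 2*v + 1 + 6*I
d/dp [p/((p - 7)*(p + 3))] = (-p^2 - 21)/(p^4 - 8*p^3 - 26*p^2 + 168*p + 441)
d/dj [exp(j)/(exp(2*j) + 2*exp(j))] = -exp(j)/(exp(j) + 2)^2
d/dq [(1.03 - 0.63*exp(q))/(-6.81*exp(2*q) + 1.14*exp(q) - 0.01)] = (-4.2903*exp(2*q) + 14.0286*exp(q) - 1.1679)*exp(q)/(46.3761*exp(4*q) - 15.5268*exp(3*q) + 1.4358*exp(2*q) - 0.0228*exp(q) + 0.0001)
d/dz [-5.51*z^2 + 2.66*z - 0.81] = 2.66 - 11.02*z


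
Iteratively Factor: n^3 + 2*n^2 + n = (n + 1)*(n^2 + n) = n*(n + 1)*(n + 1)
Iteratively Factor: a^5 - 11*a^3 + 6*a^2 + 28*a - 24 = (a + 2)*(a^4 - 2*a^3 - 7*a^2 + 20*a - 12) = (a - 2)*(a + 2)*(a^3 - 7*a + 6) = (a - 2)*(a - 1)*(a + 2)*(a^2 + a - 6) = (a - 2)*(a - 1)*(a + 2)*(a + 3)*(a - 2)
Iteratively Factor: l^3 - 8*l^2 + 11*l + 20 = (l - 4)*(l^2 - 4*l - 5) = (l - 5)*(l - 4)*(l + 1)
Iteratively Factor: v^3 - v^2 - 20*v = (v + 4)*(v^2 - 5*v) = v*(v + 4)*(v - 5)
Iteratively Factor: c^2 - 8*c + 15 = (c - 3)*(c - 5)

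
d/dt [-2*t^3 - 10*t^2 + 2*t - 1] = -6*t^2 - 20*t + 2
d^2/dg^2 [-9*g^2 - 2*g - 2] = -18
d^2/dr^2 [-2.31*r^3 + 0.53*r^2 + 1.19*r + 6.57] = 1.06 - 13.86*r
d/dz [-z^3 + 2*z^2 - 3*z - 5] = -3*z^2 + 4*z - 3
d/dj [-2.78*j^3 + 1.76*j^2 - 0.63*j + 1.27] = -8.34*j^2 + 3.52*j - 0.63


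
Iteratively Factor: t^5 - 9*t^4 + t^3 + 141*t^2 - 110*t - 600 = (t - 4)*(t^4 - 5*t^3 - 19*t^2 + 65*t + 150) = (t - 5)*(t - 4)*(t^3 - 19*t - 30) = (t - 5)*(t - 4)*(t + 2)*(t^2 - 2*t - 15) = (t - 5)*(t - 4)*(t + 2)*(t + 3)*(t - 5)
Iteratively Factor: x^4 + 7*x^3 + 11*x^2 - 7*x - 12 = (x + 1)*(x^3 + 6*x^2 + 5*x - 12) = (x - 1)*(x + 1)*(x^2 + 7*x + 12) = (x - 1)*(x + 1)*(x + 4)*(x + 3)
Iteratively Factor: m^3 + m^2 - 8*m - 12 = (m - 3)*(m^2 + 4*m + 4) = (m - 3)*(m + 2)*(m + 2)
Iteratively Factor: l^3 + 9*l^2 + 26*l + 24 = (l + 2)*(l^2 + 7*l + 12) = (l + 2)*(l + 3)*(l + 4)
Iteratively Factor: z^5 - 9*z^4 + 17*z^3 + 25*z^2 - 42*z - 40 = (z - 5)*(z^4 - 4*z^3 - 3*z^2 + 10*z + 8) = (z - 5)*(z - 4)*(z^3 - 3*z - 2) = (z - 5)*(z - 4)*(z + 1)*(z^2 - z - 2) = (z - 5)*(z - 4)*(z - 2)*(z + 1)*(z + 1)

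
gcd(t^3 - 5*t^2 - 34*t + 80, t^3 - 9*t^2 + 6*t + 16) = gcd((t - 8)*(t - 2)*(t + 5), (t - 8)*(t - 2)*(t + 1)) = t^2 - 10*t + 16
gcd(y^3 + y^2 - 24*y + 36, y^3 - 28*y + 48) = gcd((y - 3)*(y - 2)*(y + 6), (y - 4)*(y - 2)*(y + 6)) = y^2 + 4*y - 12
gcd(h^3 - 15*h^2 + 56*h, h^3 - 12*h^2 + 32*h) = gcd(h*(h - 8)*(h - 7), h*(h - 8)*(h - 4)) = h^2 - 8*h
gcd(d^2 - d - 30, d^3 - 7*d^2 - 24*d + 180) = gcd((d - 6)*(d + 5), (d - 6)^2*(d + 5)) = d^2 - d - 30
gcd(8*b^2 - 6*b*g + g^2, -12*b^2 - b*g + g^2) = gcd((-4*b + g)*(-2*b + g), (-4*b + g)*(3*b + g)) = 4*b - g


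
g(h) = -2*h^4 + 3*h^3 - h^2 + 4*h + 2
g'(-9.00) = 6583.00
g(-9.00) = -15424.00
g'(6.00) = -1412.00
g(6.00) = -1954.00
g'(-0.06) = 4.15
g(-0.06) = 1.76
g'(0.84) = 3.93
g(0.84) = 5.44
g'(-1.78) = 81.19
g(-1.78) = -45.29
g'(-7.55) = 3975.07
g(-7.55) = -7874.88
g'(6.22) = -1585.38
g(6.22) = -2283.47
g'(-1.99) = 106.67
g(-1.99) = -64.93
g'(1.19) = 0.88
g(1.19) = 6.39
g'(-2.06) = 116.25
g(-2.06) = -72.73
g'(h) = -8*h^3 + 9*h^2 - 2*h + 4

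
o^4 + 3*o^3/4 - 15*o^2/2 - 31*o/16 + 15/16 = (o - 5/2)*(o - 1/4)*(o + 1/2)*(o + 3)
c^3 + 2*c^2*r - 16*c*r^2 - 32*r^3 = (c - 4*r)*(c + 2*r)*(c + 4*r)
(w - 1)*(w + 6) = w^2 + 5*w - 6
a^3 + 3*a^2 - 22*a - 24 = (a - 4)*(a + 1)*(a + 6)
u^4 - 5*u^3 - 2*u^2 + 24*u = u*(u - 4)*(u - 3)*(u + 2)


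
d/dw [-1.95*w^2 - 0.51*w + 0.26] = -3.9*w - 0.51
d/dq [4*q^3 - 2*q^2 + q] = 12*q^2 - 4*q + 1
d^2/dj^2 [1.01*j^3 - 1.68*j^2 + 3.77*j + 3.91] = 6.06*j - 3.36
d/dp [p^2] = 2*p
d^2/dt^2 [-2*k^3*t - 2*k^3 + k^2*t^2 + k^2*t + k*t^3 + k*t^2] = 2*k*(k + 3*t + 1)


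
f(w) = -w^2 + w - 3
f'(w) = 1 - 2*w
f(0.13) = -2.89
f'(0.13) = 0.74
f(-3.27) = -16.96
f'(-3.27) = 7.54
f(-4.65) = -29.27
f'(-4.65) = 10.30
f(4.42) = -18.12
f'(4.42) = -7.84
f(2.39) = -6.32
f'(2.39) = -3.78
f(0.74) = -2.81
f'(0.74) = -0.48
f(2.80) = -8.04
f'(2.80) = -4.60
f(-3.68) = -20.22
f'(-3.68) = 8.36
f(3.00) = -9.00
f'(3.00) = -5.00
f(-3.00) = -15.00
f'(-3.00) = 7.00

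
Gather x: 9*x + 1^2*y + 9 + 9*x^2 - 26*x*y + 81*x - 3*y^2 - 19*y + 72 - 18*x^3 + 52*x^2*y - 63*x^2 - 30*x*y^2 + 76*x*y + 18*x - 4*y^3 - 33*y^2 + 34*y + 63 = -18*x^3 + x^2*(52*y - 54) + x*(-30*y^2 + 50*y + 108) - 4*y^3 - 36*y^2 + 16*y + 144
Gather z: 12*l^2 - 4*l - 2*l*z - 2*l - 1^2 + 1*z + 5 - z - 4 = 12*l^2 - 2*l*z - 6*l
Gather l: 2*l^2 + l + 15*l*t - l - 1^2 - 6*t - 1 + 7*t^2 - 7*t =2*l^2 + 15*l*t + 7*t^2 - 13*t - 2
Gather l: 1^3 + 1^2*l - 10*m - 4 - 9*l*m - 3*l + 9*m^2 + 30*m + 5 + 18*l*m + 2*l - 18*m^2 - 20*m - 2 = 9*l*m - 9*m^2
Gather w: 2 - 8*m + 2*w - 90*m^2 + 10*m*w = -90*m^2 - 8*m + w*(10*m + 2) + 2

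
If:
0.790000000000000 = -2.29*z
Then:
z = -0.34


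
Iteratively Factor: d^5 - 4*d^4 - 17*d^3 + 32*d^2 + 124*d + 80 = (d + 2)*(d^4 - 6*d^3 - 5*d^2 + 42*d + 40) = (d - 4)*(d + 2)*(d^3 - 2*d^2 - 13*d - 10) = (d - 4)*(d + 2)^2*(d^2 - 4*d - 5) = (d - 4)*(d + 1)*(d + 2)^2*(d - 5)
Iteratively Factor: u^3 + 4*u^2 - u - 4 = (u + 4)*(u^2 - 1) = (u + 1)*(u + 4)*(u - 1)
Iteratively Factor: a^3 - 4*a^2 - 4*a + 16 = (a + 2)*(a^2 - 6*a + 8) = (a - 4)*(a + 2)*(a - 2)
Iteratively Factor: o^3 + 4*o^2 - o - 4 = (o - 1)*(o^2 + 5*o + 4) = (o - 1)*(o + 1)*(o + 4)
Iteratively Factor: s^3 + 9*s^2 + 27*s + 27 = (s + 3)*(s^2 + 6*s + 9) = (s + 3)^2*(s + 3)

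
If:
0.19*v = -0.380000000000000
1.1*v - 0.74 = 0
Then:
No Solution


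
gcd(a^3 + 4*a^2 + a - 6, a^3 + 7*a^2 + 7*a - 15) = a^2 + 2*a - 3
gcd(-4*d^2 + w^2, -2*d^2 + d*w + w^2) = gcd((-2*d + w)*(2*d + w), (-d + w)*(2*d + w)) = 2*d + w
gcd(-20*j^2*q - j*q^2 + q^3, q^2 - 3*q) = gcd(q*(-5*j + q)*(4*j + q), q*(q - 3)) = q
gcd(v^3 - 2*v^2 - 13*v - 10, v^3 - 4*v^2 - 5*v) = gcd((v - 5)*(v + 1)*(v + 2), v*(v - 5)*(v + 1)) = v^2 - 4*v - 5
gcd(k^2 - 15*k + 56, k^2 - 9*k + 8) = k - 8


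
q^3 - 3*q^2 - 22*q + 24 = (q - 6)*(q - 1)*(q + 4)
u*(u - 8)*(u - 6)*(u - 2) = u^4 - 16*u^3 + 76*u^2 - 96*u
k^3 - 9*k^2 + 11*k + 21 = (k - 7)*(k - 3)*(k + 1)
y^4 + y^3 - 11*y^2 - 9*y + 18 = (y - 3)*(y - 1)*(y + 2)*(y + 3)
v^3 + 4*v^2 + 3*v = v*(v + 1)*(v + 3)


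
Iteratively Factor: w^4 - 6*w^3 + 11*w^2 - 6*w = (w - 1)*(w^3 - 5*w^2 + 6*w) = w*(w - 1)*(w^2 - 5*w + 6) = w*(w - 3)*(w - 1)*(w - 2)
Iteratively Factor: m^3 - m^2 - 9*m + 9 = (m - 3)*(m^2 + 2*m - 3) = (m - 3)*(m - 1)*(m + 3)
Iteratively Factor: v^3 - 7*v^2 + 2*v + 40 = (v - 4)*(v^2 - 3*v - 10) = (v - 4)*(v + 2)*(v - 5)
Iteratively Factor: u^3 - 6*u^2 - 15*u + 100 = (u - 5)*(u^2 - u - 20) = (u - 5)*(u + 4)*(u - 5)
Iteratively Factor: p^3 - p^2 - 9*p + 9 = (p + 3)*(p^2 - 4*p + 3) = (p - 1)*(p + 3)*(p - 3)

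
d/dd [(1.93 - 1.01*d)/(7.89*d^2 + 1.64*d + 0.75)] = (7.9689*d^2 - 30.4554*d - 3.9227)/(62.2521*d^4 + 25.8792*d^3 + 14.5246*d^2 + 2.46*d + 0.5625)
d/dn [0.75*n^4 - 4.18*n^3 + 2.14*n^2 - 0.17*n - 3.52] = 3.0*n^3 - 12.54*n^2 + 4.28*n - 0.17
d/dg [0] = 0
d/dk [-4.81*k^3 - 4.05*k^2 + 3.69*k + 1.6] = -14.43*k^2 - 8.1*k + 3.69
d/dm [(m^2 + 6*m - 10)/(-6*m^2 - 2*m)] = (17*m^2 - 60*m - 10)/(2*m^2*(9*m^2 + 6*m + 1))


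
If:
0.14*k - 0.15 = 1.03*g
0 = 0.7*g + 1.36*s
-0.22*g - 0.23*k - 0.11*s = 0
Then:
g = -0.13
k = 0.09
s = 0.07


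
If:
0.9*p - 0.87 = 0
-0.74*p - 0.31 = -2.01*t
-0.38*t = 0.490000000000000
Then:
No Solution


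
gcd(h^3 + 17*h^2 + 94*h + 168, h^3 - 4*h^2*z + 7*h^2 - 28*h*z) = h + 7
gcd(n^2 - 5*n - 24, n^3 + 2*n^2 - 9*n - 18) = n + 3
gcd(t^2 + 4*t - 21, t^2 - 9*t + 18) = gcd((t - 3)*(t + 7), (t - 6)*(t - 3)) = t - 3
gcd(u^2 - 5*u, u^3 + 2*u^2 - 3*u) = u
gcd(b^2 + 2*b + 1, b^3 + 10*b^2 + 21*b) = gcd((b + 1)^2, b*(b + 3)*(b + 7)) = 1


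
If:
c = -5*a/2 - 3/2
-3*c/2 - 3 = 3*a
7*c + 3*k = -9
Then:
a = 1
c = -4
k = 19/3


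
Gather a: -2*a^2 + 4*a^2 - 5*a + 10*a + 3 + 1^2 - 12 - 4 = 2*a^2 + 5*a - 12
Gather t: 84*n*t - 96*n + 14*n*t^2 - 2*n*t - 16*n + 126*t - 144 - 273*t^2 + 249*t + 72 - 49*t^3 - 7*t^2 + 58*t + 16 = -112*n - 49*t^3 + t^2*(14*n - 280) + t*(82*n + 433) - 56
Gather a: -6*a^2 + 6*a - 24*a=-6*a^2 - 18*a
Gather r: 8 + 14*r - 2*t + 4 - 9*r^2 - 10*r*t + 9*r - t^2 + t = -9*r^2 + r*(23 - 10*t) - t^2 - t + 12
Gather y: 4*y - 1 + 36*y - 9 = 40*y - 10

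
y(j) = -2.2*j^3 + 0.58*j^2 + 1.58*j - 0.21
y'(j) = -6.6*j^2 + 1.16*j + 1.58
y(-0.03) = -0.26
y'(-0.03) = 1.54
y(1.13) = -0.86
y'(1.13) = -5.54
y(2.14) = -15.73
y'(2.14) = -26.16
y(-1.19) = 2.44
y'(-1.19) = -9.15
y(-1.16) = 2.17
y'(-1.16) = -8.65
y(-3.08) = 64.71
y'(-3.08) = -64.60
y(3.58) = -88.06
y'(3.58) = -78.86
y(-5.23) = 322.11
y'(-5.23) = -185.02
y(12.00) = -3699.33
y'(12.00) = -934.90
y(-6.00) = 486.39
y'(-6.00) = -242.98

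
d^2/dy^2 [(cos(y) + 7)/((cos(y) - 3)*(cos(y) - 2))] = (-33*(1 - cos(y)^2)^2 - cos(y)^5 + 143*cos(y)^3 - 61*cos(y)^2 - 492*cos(y) + 359)/((cos(y) - 3)^3*(cos(y) - 2)^3)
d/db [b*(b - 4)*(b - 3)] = 3*b^2 - 14*b + 12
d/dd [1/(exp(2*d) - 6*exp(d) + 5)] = 2*(3 - exp(d))*exp(d)/(exp(2*d) - 6*exp(d) + 5)^2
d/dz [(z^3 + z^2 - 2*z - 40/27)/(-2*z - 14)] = (-z^3 - 11*z^2 - 7*z + 169/27)/(z^2 + 14*z + 49)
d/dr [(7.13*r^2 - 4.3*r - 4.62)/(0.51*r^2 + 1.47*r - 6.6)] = (12.6741*r^2 - 89.4036*r + 35.1714)/(0.2601*r^4 + 1.4994*r^3 - 4.5711*r^2 - 19.404*r + 43.56)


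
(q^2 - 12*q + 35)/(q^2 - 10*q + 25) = (q - 7)/(q - 5)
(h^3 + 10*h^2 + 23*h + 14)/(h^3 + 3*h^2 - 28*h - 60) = (h^2 + 8*h + 7)/(h^2 + h - 30)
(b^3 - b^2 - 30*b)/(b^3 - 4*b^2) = (b^2 - b - 30)/(b*(b - 4))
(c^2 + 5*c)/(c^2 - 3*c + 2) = c*(c + 5)/(c^2 - 3*c + 2)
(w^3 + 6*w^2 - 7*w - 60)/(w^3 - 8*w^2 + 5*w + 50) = (w^3 + 6*w^2 - 7*w - 60)/(w^3 - 8*w^2 + 5*w + 50)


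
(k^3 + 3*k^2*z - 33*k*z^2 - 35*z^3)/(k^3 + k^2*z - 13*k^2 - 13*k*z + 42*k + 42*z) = (k^2 + 2*k*z - 35*z^2)/(k^2 - 13*k + 42)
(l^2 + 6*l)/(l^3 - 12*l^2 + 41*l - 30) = l*(l + 6)/(l^3 - 12*l^2 + 41*l - 30)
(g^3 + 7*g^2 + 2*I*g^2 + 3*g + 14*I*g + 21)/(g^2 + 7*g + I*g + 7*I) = (g^2 + 2*I*g + 3)/(g + I)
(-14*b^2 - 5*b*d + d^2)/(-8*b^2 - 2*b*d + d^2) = (7*b - d)/(4*b - d)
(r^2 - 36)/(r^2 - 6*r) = (r + 6)/r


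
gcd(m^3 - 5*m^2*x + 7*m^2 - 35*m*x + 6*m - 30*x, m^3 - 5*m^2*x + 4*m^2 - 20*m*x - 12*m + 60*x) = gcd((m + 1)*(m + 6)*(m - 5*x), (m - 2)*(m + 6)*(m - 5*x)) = -m^2 + 5*m*x - 6*m + 30*x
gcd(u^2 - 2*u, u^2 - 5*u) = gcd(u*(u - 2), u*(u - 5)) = u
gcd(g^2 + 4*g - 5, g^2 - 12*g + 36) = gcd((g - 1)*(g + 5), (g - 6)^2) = 1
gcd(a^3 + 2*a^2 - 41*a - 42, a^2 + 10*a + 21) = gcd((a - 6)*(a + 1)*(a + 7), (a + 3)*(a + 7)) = a + 7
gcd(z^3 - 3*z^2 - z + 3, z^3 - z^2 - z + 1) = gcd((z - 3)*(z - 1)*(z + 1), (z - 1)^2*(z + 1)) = z^2 - 1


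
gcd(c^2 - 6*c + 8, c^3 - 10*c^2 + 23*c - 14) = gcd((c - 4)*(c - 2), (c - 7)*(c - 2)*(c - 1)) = c - 2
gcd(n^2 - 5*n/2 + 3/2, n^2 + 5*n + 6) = 1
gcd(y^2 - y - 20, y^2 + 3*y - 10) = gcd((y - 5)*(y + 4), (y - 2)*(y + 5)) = 1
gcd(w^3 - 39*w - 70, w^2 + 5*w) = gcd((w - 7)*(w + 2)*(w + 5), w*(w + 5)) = w + 5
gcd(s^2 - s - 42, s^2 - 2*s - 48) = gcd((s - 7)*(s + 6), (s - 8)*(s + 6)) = s + 6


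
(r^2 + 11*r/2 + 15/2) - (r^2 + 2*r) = 7*r/2 + 15/2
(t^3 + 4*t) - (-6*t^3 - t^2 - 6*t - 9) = 7*t^3 + t^2 + 10*t + 9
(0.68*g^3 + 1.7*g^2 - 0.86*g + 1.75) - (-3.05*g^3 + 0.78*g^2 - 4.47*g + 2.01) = 3.73*g^3 + 0.92*g^2 + 3.61*g - 0.26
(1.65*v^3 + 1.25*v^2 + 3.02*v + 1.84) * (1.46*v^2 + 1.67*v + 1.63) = 2.409*v^5 + 4.5805*v^4 + 9.1862*v^3 + 9.7673*v^2 + 7.9954*v + 2.9992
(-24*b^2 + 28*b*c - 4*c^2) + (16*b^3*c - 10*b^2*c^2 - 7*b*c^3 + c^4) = 16*b^3*c - 10*b^2*c^2 - 24*b^2 - 7*b*c^3 + 28*b*c + c^4 - 4*c^2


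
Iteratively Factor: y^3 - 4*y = (y - 2)*(y^2 + 2*y) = (y - 2)*(y + 2)*(y)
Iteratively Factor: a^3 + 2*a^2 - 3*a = (a + 3)*(a^2 - a) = a*(a + 3)*(a - 1)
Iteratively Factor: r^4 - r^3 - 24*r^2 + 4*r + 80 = (r - 5)*(r^3 + 4*r^2 - 4*r - 16) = (r - 5)*(r + 2)*(r^2 + 2*r - 8) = (r - 5)*(r - 2)*(r + 2)*(r + 4)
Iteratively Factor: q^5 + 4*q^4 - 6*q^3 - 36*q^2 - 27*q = (q + 1)*(q^4 + 3*q^3 - 9*q^2 - 27*q) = (q + 1)*(q + 3)*(q^3 - 9*q) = (q + 1)*(q + 3)^2*(q^2 - 3*q) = (q - 3)*(q + 1)*(q + 3)^2*(q)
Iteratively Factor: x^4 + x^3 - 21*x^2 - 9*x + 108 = (x + 4)*(x^3 - 3*x^2 - 9*x + 27) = (x - 3)*(x + 4)*(x^2 - 9) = (x - 3)*(x + 3)*(x + 4)*(x - 3)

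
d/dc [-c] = -1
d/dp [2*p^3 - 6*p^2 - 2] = 6*p*(p - 2)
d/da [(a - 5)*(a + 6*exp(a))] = a + (a - 5)*(6*exp(a) + 1) + 6*exp(a)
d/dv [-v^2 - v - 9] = -2*v - 1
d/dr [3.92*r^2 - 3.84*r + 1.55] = 7.84*r - 3.84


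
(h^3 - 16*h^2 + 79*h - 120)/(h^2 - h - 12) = (-h^3 + 16*h^2 - 79*h + 120)/(-h^2 + h + 12)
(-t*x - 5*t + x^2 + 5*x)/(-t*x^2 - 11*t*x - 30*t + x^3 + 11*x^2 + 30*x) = 1/(x + 6)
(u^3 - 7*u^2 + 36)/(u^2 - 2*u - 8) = (u^2 - 9*u + 18)/(u - 4)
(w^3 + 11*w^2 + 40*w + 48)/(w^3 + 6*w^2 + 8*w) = (w^2 + 7*w + 12)/(w*(w + 2))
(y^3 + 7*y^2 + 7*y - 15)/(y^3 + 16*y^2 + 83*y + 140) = (y^2 + 2*y - 3)/(y^2 + 11*y + 28)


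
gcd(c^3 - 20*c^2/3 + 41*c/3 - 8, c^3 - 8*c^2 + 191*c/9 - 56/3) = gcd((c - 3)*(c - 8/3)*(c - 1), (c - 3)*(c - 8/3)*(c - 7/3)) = c^2 - 17*c/3 + 8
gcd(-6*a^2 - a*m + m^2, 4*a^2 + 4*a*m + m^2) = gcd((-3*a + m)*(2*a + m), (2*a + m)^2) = 2*a + m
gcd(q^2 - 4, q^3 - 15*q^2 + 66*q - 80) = q - 2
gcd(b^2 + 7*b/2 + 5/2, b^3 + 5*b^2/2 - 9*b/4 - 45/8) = b + 5/2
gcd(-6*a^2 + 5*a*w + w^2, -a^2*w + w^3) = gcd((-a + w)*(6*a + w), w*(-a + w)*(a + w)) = -a + w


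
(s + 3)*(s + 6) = s^2 + 9*s + 18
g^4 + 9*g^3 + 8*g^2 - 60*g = g*(g - 2)*(g + 5)*(g + 6)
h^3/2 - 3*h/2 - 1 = (h/2 + 1/2)*(h - 2)*(h + 1)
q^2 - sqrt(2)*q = q*(q - sqrt(2))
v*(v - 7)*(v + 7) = v^3 - 49*v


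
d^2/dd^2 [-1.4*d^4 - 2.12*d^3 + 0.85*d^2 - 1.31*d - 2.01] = -16.8*d^2 - 12.72*d + 1.7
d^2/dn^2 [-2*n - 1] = 0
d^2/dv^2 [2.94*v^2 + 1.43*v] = 5.88000000000000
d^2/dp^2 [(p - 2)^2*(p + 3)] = 6*p - 2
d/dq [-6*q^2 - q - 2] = -12*q - 1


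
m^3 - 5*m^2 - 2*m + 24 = (m - 4)*(m - 3)*(m + 2)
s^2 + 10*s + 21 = (s + 3)*(s + 7)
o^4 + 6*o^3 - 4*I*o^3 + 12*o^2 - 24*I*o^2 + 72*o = o*(o + 6)*(o - 6*I)*(o + 2*I)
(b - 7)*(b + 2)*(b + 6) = b^3 + b^2 - 44*b - 84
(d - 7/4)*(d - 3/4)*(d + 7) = d^3 + 9*d^2/2 - 259*d/16 + 147/16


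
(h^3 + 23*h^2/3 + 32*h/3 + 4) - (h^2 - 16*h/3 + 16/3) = h^3 + 20*h^2/3 + 16*h - 4/3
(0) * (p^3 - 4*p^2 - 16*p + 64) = 0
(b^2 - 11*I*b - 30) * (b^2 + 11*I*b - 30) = b^4 + 61*b^2 + 900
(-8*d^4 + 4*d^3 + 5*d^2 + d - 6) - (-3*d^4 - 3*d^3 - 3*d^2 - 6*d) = -5*d^4 + 7*d^3 + 8*d^2 + 7*d - 6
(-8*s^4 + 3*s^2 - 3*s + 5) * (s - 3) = -8*s^5 + 24*s^4 + 3*s^3 - 12*s^2 + 14*s - 15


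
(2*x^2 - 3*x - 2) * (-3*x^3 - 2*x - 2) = -6*x^5 + 9*x^4 + 2*x^3 + 2*x^2 + 10*x + 4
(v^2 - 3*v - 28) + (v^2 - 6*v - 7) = 2*v^2 - 9*v - 35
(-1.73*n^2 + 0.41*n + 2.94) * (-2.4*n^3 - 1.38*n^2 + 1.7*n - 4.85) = 4.152*n^5 + 1.4034*n^4 - 10.5628*n^3 + 5.0303*n^2 + 3.0095*n - 14.259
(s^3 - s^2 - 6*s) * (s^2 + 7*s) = s^5 + 6*s^4 - 13*s^3 - 42*s^2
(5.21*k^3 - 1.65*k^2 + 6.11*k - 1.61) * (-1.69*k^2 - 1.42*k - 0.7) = -8.8049*k^5 - 4.6097*k^4 - 11.6299*k^3 - 4.8003*k^2 - 1.9908*k + 1.127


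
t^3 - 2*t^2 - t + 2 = (t - 2)*(t - 1)*(t + 1)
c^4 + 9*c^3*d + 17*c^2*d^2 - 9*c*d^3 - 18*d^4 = (c - d)*(c + d)*(c + 3*d)*(c + 6*d)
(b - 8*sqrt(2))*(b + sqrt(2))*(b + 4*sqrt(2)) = b^3 - 3*sqrt(2)*b^2 - 72*b - 64*sqrt(2)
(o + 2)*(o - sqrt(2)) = o^2 - sqrt(2)*o + 2*o - 2*sqrt(2)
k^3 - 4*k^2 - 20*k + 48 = (k - 6)*(k - 2)*(k + 4)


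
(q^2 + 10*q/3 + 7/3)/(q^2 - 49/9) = 3*(q + 1)/(3*q - 7)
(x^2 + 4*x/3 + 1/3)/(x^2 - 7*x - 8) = (x + 1/3)/(x - 8)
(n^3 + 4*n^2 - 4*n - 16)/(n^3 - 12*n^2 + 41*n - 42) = (n^2 + 6*n + 8)/(n^2 - 10*n + 21)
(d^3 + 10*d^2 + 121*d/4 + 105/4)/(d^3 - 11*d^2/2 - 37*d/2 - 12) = (2*d^2 + 17*d + 35)/(2*(d^2 - 7*d - 8))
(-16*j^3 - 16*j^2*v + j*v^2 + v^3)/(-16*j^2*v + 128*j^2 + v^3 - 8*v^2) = (j + v)/(v - 8)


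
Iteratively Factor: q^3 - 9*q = (q - 3)*(q^2 + 3*q) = q*(q - 3)*(q + 3)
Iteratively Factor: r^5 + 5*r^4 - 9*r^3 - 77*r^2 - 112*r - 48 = (r + 1)*(r^4 + 4*r^3 - 13*r^2 - 64*r - 48) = (r + 1)^2*(r^3 + 3*r^2 - 16*r - 48) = (r + 1)^2*(r + 4)*(r^2 - r - 12) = (r + 1)^2*(r + 3)*(r + 4)*(r - 4)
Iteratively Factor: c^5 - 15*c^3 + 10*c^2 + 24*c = (c)*(c^4 - 15*c^2 + 10*c + 24) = c*(c - 3)*(c^3 + 3*c^2 - 6*c - 8) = c*(c - 3)*(c + 4)*(c^2 - c - 2) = c*(c - 3)*(c + 1)*(c + 4)*(c - 2)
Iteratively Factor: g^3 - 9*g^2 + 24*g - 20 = (g - 2)*(g^2 - 7*g + 10) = (g - 2)^2*(g - 5)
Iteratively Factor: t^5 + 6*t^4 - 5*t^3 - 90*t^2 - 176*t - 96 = (t + 2)*(t^4 + 4*t^3 - 13*t^2 - 64*t - 48) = (t + 2)*(t + 3)*(t^3 + t^2 - 16*t - 16) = (t - 4)*(t + 2)*(t + 3)*(t^2 + 5*t + 4) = (t - 4)*(t + 1)*(t + 2)*(t + 3)*(t + 4)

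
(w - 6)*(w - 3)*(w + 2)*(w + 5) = w^4 - 2*w^3 - 35*w^2 + 36*w + 180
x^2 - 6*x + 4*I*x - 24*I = (x - 6)*(x + 4*I)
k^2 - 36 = (k - 6)*(k + 6)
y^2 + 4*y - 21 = (y - 3)*(y + 7)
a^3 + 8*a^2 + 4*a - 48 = (a - 2)*(a + 4)*(a + 6)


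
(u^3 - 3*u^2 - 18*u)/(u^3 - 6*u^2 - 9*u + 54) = u/(u - 3)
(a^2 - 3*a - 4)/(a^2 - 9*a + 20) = (a + 1)/(a - 5)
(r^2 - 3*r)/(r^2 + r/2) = 2*(r - 3)/(2*r + 1)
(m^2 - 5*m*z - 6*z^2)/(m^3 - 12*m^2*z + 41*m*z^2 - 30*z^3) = (m + z)/(m^2 - 6*m*z + 5*z^2)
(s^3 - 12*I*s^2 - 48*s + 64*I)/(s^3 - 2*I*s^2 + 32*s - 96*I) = (s - 4*I)/(s + 6*I)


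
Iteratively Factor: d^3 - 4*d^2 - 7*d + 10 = (d - 5)*(d^2 + d - 2) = (d - 5)*(d - 1)*(d + 2)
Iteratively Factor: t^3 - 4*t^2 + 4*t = (t - 2)*(t^2 - 2*t) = (t - 2)^2*(t)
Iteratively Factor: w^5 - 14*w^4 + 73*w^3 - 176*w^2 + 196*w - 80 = (w - 2)*(w^4 - 12*w^3 + 49*w^2 - 78*w + 40) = (w - 5)*(w - 2)*(w^3 - 7*w^2 + 14*w - 8) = (w - 5)*(w - 4)*(w - 2)*(w^2 - 3*w + 2) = (w - 5)*(w - 4)*(w - 2)^2*(w - 1)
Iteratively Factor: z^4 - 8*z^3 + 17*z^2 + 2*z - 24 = (z - 3)*(z^3 - 5*z^2 + 2*z + 8) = (z - 3)*(z - 2)*(z^2 - 3*z - 4) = (z - 4)*(z - 3)*(z - 2)*(z + 1)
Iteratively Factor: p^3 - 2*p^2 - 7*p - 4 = (p + 1)*(p^2 - 3*p - 4) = (p + 1)^2*(p - 4)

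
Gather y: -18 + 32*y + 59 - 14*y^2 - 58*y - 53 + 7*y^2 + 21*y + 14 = -7*y^2 - 5*y + 2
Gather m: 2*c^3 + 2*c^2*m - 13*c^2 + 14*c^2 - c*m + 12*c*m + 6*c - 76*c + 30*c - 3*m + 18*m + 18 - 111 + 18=2*c^3 + c^2 - 40*c + m*(2*c^2 + 11*c + 15) - 75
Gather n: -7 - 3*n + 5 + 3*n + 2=0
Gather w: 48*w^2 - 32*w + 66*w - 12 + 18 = 48*w^2 + 34*w + 6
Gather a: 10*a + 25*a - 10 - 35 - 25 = 35*a - 70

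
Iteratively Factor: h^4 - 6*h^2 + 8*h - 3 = (h - 1)*(h^3 + h^2 - 5*h + 3) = (h - 1)^2*(h^2 + 2*h - 3) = (h - 1)^2*(h + 3)*(h - 1)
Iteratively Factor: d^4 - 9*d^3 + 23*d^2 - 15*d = (d - 1)*(d^3 - 8*d^2 + 15*d) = d*(d - 1)*(d^2 - 8*d + 15) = d*(d - 3)*(d - 1)*(d - 5)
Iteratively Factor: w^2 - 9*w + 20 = (w - 5)*(w - 4)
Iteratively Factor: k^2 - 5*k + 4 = (k - 4)*(k - 1)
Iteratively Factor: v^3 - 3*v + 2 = (v - 1)*(v^2 + v - 2) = (v - 1)*(v + 2)*(v - 1)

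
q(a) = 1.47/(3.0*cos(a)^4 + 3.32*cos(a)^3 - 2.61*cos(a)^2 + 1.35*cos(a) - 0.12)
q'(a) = 1.47*(12.0*sin(a)*cos(a)^3 + 9.96*sin(a)*cos(a)^2 - 5.22*sin(a)*cos(a) + 1.35*sin(a))/(3.0*cos(a)^4 + 3.32*cos(a)^3 - 2.61*cos(a)^2 + 1.35*cos(a) - 0.12)^2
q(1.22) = 6.93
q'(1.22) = 37.36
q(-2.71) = -0.37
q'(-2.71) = -0.21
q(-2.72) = -0.37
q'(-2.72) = -0.20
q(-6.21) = 0.30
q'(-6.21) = 0.08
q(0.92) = 1.67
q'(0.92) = 6.78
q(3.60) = -0.38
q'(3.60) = -0.23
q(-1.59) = -10.01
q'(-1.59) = -99.00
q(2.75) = -0.36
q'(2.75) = 0.18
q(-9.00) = -0.37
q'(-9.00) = -0.20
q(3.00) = -0.34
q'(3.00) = 0.05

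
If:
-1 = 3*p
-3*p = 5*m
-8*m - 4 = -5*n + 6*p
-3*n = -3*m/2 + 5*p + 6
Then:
No Solution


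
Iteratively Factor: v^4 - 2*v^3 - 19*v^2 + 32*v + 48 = (v + 1)*(v^3 - 3*v^2 - 16*v + 48) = (v - 4)*(v + 1)*(v^2 + v - 12) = (v - 4)*(v - 3)*(v + 1)*(v + 4)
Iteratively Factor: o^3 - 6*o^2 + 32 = (o - 4)*(o^2 - 2*o - 8) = (o - 4)^2*(o + 2)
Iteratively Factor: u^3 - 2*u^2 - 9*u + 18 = (u - 3)*(u^2 + u - 6) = (u - 3)*(u + 3)*(u - 2)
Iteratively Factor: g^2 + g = (g + 1)*(g)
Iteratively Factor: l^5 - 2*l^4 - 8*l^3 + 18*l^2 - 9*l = (l)*(l^4 - 2*l^3 - 8*l^2 + 18*l - 9) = l*(l + 3)*(l^3 - 5*l^2 + 7*l - 3) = l*(l - 1)*(l + 3)*(l^2 - 4*l + 3) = l*(l - 3)*(l - 1)*(l + 3)*(l - 1)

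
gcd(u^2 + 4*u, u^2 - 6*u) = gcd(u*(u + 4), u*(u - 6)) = u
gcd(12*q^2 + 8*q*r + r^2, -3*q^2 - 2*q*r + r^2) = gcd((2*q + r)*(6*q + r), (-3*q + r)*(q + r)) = 1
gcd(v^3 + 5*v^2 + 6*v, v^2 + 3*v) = v^2 + 3*v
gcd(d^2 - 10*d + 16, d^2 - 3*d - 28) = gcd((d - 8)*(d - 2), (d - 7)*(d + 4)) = 1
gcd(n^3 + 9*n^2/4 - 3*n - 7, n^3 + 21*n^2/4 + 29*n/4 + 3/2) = n + 2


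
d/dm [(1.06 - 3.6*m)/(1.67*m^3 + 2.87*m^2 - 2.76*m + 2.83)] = (12.024*m^3 + 5.0214*m^2 - 6.0844*m - 7.2624)/(2.7889*m^6 + 9.5858*m^5 - 0.981499999999999*m^4 - 6.3902*m^3 + 23.8618*m^2 - 15.6216*m + 8.0089)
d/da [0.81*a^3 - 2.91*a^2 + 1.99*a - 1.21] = 2.43*a^2 - 5.82*a + 1.99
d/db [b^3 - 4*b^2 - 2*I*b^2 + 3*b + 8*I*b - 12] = 3*b^2 - 8*b - 4*I*b + 3 + 8*I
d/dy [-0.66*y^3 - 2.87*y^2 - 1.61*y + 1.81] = -1.98*y^2 - 5.74*y - 1.61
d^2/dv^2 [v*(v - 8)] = 2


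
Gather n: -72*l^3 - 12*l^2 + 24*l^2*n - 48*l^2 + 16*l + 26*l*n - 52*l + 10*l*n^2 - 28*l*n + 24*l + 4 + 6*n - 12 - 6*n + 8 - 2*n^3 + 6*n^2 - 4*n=-72*l^3 - 60*l^2 - 12*l - 2*n^3 + n^2*(10*l + 6) + n*(24*l^2 - 2*l - 4)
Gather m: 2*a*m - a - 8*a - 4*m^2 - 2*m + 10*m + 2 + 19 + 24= -9*a - 4*m^2 + m*(2*a + 8) + 45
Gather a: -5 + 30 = 25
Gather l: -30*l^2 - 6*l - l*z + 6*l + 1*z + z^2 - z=-30*l^2 - l*z + z^2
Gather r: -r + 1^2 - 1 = -r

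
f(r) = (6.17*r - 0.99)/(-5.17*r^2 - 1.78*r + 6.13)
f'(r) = (6.17*r - 0.99)*(10.34*r + 1.78)/(-5.17*r^2 - 1.78*r + 6.13)^2 + 6.17/(-5.17*r^2 - 1.78*r + 6.13) = (31.8989*r^2 - 10.2366*r + 36.0599)/(26.7289*r^4 + 18.4052*r^3 - 60.2158*r^2 - 21.8228*r + 37.5769)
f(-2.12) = 1.06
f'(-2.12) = 1.13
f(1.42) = -1.14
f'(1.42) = 1.84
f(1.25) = -1.61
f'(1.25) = 4.20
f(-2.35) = 0.85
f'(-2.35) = 0.71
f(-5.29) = 0.26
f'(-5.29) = 0.06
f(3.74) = -0.30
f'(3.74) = 0.08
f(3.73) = -0.30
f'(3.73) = 0.08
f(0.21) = 0.06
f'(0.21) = 1.16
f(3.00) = -0.38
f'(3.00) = 0.14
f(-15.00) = 0.08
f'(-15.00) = 0.01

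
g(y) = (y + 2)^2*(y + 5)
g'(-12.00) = 240.00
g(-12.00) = -700.00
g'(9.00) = 429.00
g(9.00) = 1694.00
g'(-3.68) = -1.61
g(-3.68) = 3.73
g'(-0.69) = 13.01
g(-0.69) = 7.40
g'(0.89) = 42.40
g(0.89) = 49.19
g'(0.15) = 26.77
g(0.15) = 23.81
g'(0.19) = 27.53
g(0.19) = 24.89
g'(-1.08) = 8.06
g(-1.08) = 3.32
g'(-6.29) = 29.47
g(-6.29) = -23.74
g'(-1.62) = 2.71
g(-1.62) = 0.49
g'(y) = (y + 2)^2 + (y + 5)*(2*y + 4)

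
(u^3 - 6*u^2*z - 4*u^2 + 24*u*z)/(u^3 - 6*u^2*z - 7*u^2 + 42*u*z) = (u - 4)/(u - 7)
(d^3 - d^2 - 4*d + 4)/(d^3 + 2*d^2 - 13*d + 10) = (d + 2)/(d + 5)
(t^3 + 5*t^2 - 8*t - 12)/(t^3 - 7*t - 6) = (t^2 + 4*t - 12)/(t^2 - t - 6)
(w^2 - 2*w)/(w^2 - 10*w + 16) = w/(w - 8)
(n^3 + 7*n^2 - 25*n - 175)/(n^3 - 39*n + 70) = (n + 5)/(n - 2)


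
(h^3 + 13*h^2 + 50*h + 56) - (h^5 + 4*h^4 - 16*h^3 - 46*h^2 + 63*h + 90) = -h^5 - 4*h^4 + 17*h^3 + 59*h^2 - 13*h - 34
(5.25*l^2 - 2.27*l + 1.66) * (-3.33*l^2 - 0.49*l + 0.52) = -17.4825*l^4 + 4.9866*l^3 - 1.6855*l^2 - 1.9938*l + 0.8632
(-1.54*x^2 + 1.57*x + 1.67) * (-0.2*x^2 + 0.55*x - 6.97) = 0.308*x^4 - 1.161*x^3 + 11.2633*x^2 - 10.0244*x - 11.6399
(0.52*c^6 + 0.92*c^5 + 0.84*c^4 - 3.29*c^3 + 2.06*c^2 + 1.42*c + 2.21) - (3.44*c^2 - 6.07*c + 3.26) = 0.52*c^6 + 0.92*c^5 + 0.84*c^4 - 3.29*c^3 - 1.38*c^2 + 7.49*c - 1.05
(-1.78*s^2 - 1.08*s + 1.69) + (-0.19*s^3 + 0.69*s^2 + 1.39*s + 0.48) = -0.19*s^3 - 1.09*s^2 + 0.31*s + 2.17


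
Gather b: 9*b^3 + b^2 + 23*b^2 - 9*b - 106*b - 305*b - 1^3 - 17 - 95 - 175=9*b^3 + 24*b^2 - 420*b - 288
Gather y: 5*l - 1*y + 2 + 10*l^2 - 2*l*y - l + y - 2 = 10*l^2 - 2*l*y + 4*l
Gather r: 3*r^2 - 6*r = 3*r^2 - 6*r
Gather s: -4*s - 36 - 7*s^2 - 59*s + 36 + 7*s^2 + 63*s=0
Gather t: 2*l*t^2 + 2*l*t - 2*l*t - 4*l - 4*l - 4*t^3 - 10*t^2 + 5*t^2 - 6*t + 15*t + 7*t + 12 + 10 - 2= -8*l - 4*t^3 + t^2*(2*l - 5) + 16*t + 20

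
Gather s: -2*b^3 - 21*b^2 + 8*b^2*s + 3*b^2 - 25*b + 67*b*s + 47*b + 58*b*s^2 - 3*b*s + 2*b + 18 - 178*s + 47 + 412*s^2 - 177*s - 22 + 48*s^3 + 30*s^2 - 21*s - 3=-2*b^3 - 18*b^2 + 24*b + 48*s^3 + s^2*(58*b + 442) + s*(8*b^2 + 64*b - 376) + 40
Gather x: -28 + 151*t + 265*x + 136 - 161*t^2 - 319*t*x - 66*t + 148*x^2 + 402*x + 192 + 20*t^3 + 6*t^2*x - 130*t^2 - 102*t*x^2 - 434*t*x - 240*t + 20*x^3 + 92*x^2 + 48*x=20*t^3 - 291*t^2 - 155*t + 20*x^3 + x^2*(240 - 102*t) + x*(6*t^2 - 753*t + 715) + 300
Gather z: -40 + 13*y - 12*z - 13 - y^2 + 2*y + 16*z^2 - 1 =-y^2 + 15*y + 16*z^2 - 12*z - 54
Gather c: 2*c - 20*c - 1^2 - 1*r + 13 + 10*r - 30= -18*c + 9*r - 18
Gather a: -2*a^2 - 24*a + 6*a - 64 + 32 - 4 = -2*a^2 - 18*a - 36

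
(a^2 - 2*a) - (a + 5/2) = a^2 - 3*a - 5/2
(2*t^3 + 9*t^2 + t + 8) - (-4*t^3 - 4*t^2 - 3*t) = 6*t^3 + 13*t^2 + 4*t + 8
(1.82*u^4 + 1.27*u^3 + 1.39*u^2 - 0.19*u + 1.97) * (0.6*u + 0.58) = 1.092*u^5 + 1.8176*u^4 + 1.5706*u^3 + 0.6922*u^2 + 1.0718*u + 1.1426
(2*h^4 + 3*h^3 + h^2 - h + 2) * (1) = 2*h^4 + 3*h^3 + h^2 - h + 2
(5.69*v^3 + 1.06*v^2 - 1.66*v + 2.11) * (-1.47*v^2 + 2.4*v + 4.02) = -8.3643*v^5 + 12.0978*v^4 + 27.858*v^3 - 2.8245*v^2 - 1.6092*v + 8.4822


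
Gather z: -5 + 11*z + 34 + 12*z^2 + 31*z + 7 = 12*z^2 + 42*z + 36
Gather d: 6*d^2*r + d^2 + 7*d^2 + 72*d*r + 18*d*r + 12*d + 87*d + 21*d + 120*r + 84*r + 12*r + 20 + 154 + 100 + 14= d^2*(6*r + 8) + d*(90*r + 120) + 216*r + 288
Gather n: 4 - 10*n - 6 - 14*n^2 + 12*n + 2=-14*n^2 + 2*n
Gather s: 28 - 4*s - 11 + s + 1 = 18 - 3*s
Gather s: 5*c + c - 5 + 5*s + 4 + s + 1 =6*c + 6*s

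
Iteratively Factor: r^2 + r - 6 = (r - 2)*(r + 3)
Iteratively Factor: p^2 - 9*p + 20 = (p - 4)*(p - 5)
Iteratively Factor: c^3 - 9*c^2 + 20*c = (c)*(c^2 - 9*c + 20) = c*(c - 5)*(c - 4)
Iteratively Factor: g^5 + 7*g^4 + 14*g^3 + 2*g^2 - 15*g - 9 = (g + 1)*(g^4 + 6*g^3 + 8*g^2 - 6*g - 9) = (g - 1)*(g + 1)*(g^3 + 7*g^2 + 15*g + 9) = (g - 1)*(g + 1)^2*(g^2 + 6*g + 9) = (g - 1)*(g + 1)^2*(g + 3)*(g + 3)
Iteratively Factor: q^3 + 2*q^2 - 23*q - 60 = (q + 3)*(q^2 - q - 20) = (q - 5)*(q + 3)*(q + 4)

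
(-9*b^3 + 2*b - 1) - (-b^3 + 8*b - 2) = -8*b^3 - 6*b + 1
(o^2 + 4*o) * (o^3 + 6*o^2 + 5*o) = o^5 + 10*o^4 + 29*o^3 + 20*o^2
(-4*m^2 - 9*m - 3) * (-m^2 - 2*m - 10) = 4*m^4 + 17*m^3 + 61*m^2 + 96*m + 30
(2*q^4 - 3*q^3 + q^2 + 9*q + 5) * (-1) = -2*q^4 + 3*q^3 - q^2 - 9*q - 5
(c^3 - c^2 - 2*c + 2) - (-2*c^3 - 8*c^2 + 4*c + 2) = 3*c^3 + 7*c^2 - 6*c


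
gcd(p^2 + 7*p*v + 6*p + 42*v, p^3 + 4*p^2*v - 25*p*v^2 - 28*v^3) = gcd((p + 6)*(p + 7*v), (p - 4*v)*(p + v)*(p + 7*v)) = p + 7*v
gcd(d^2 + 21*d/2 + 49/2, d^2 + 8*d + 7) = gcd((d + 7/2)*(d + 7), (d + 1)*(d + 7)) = d + 7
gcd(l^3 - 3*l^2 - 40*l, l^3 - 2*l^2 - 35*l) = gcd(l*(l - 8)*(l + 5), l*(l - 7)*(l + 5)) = l^2 + 5*l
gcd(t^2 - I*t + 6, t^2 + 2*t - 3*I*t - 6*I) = t - 3*I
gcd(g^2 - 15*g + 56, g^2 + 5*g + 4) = 1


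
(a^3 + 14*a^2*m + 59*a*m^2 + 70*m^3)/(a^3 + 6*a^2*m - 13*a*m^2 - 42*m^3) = (a + 5*m)/(a - 3*m)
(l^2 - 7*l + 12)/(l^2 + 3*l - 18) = (l - 4)/(l + 6)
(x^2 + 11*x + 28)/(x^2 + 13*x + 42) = (x + 4)/(x + 6)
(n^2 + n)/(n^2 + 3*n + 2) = n/(n + 2)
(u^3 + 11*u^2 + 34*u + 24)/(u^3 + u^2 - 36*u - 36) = (u + 4)/(u - 6)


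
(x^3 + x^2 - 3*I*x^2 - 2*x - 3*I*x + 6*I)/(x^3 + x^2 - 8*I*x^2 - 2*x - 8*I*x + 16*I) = (x - 3*I)/(x - 8*I)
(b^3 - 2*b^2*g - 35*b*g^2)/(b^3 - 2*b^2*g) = (b^2 - 2*b*g - 35*g^2)/(b*(b - 2*g))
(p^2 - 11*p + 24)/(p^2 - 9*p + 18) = (p - 8)/(p - 6)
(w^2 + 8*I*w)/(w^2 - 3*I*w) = (w + 8*I)/(w - 3*I)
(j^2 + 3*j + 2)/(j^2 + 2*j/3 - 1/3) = 3*(j + 2)/(3*j - 1)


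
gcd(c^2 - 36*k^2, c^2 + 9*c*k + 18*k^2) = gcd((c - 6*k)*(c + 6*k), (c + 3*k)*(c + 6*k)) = c + 6*k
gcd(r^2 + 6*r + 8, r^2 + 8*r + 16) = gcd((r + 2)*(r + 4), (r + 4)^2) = r + 4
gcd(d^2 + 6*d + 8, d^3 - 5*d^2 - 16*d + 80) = d + 4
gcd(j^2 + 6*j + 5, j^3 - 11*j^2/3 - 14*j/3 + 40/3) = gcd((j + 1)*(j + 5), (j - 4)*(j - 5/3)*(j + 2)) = 1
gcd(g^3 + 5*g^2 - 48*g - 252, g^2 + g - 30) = g + 6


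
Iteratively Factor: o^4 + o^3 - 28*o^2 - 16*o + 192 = (o - 4)*(o^3 + 5*o^2 - 8*o - 48) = (o - 4)*(o - 3)*(o^2 + 8*o + 16) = (o - 4)*(o - 3)*(o + 4)*(o + 4)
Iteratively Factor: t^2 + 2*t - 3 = (t + 3)*(t - 1)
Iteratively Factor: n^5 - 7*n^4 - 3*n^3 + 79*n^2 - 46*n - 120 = (n + 3)*(n^4 - 10*n^3 + 27*n^2 - 2*n - 40) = (n - 5)*(n + 3)*(n^3 - 5*n^2 + 2*n + 8) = (n - 5)*(n + 1)*(n + 3)*(n^2 - 6*n + 8) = (n - 5)*(n - 2)*(n + 1)*(n + 3)*(n - 4)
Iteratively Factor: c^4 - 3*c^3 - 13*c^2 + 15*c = (c)*(c^3 - 3*c^2 - 13*c + 15) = c*(c - 1)*(c^2 - 2*c - 15) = c*(c - 1)*(c + 3)*(c - 5)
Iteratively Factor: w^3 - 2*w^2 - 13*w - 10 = (w + 1)*(w^2 - 3*w - 10) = (w - 5)*(w + 1)*(w + 2)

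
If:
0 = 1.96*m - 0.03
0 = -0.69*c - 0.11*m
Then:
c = -0.00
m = 0.02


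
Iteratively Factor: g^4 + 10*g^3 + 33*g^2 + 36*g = (g + 4)*(g^3 + 6*g^2 + 9*g) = (g + 3)*(g + 4)*(g^2 + 3*g) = g*(g + 3)*(g + 4)*(g + 3)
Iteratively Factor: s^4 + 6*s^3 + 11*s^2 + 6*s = (s + 2)*(s^3 + 4*s^2 + 3*s) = (s + 1)*(s + 2)*(s^2 + 3*s) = (s + 1)*(s + 2)*(s + 3)*(s)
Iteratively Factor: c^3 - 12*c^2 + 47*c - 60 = (c - 3)*(c^2 - 9*c + 20) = (c - 5)*(c - 3)*(c - 4)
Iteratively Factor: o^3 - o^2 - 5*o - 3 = (o + 1)*(o^2 - 2*o - 3) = (o - 3)*(o + 1)*(o + 1)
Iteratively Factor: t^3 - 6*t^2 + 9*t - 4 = (t - 4)*(t^2 - 2*t + 1) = (t - 4)*(t - 1)*(t - 1)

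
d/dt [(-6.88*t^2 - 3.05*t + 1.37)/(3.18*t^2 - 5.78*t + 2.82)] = (49.4654*t^2 - 47.5164*t - 0.682399999999999)/(10.1124*t^4 - 36.7608*t^3 + 51.3436*t^2 - 32.5992*t + 7.9524)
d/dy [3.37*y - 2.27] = 3.37000000000000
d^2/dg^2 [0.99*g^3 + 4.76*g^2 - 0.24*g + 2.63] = 5.94*g + 9.52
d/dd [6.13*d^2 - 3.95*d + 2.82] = 12.26*d - 3.95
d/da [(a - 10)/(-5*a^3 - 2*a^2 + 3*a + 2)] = 2*(5*a^3 - 74*a^2 - 20*a + 16)/(25*a^6 + 20*a^5 - 26*a^4 - 32*a^3 + a^2 + 12*a + 4)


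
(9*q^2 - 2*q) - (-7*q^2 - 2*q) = 16*q^2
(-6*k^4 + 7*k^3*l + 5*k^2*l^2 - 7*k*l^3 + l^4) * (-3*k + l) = 18*k^5 - 27*k^4*l - 8*k^3*l^2 + 26*k^2*l^3 - 10*k*l^4 + l^5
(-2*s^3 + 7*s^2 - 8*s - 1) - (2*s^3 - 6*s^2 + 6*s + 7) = -4*s^3 + 13*s^2 - 14*s - 8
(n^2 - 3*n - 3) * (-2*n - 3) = -2*n^3 + 3*n^2 + 15*n + 9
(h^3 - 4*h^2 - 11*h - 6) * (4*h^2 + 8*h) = 4*h^5 - 8*h^4 - 76*h^3 - 112*h^2 - 48*h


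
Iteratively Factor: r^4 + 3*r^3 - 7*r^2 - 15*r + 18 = (r + 3)*(r^3 - 7*r + 6) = (r - 2)*(r + 3)*(r^2 + 2*r - 3) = (r - 2)*(r + 3)^2*(r - 1)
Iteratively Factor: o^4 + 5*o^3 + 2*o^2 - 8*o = (o + 4)*(o^3 + o^2 - 2*o) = (o + 2)*(o + 4)*(o^2 - o) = o*(o + 2)*(o + 4)*(o - 1)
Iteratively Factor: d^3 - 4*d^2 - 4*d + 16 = (d - 4)*(d^2 - 4) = (d - 4)*(d + 2)*(d - 2)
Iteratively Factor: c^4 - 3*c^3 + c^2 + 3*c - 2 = (c - 1)*(c^3 - 2*c^2 - c + 2) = (c - 2)*(c - 1)*(c^2 - 1) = (c - 2)*(c - 1)^2*(c + 1)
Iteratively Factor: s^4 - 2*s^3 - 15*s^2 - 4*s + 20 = (s - 1)*(s^3 - s^2 - 16*s - 20) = (s - 5)*(s - 1)*(s^2 + 4*s + 4) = (s - 5)*(s - 1)*(s + 2)*(s + 2)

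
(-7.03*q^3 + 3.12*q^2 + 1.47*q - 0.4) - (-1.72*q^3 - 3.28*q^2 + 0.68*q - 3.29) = -5.31*q^3 + 6.4*q^2 + 0.79*q + 2.89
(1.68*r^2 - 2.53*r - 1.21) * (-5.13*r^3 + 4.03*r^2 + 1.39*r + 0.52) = -8.6184*r^5 + 19.7493*r^4 - 1.6534*r^3 - 7.5194*r^2 - 2.9975*r - 0.6292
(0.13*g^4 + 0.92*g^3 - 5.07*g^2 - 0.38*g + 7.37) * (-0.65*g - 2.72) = -0.0845*g^5 - 0.9516*g^4 + 0.7931*g^3 + 14.0374*g^2 - 3.7569*g - 20.0464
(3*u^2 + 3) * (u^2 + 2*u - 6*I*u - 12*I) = 3*u^4 + 6*u^3 - 18*I*u^3 + 3*u^2 - 36*I*u^2 + 6*u - 18*I*u - 36*I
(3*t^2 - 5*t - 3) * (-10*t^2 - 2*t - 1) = -30*t^4 + 44*t^3 + 37*t^2 + 11*t + 3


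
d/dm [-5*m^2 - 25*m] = -10*m - 25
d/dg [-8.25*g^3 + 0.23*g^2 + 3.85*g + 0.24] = -24.75*g^2 + 0.46*g + 3.85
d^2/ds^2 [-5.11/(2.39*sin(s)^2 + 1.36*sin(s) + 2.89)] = (116.755324*sin(s)^4 + 49.828632*sin(s)^3 - 306.862654*sin(s)^2 - 119.741608*sin(s) + 51.68765)/(2.39*sin(s)^2 + 1.36*sin(s) + 2.89)^3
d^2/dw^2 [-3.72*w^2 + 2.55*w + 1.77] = -7.44000000000000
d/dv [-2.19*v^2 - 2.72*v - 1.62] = -4.38*v - 2.72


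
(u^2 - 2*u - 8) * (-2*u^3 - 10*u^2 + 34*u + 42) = -2*u^5 - 6*u^4 + 70*u^3 + 54*u^2 - 356*u - 336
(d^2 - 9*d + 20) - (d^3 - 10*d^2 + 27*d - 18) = -d^3 + 11*d^2 - 36*d + 38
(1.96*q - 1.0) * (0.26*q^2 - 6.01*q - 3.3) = 0.5096*q^3 - 12.0396*q^2 - 0.458*q + 3.3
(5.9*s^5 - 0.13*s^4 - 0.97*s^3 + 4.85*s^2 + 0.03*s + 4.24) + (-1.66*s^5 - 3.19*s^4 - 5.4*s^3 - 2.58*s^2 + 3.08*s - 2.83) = 4.24*s^5 - 3.32*s^4 - 6.37*s^3 + 2.27*s^2 + 3.11*s + 1.41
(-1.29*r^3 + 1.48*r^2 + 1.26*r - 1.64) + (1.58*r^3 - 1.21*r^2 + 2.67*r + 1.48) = 0.29*r^3 + 0.27*r^2 + 3.93*r - 0.16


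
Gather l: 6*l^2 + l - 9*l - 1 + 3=6*l^2 - 8*l + 2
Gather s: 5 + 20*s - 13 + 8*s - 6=28*s - 14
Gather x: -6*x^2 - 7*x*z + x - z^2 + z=-6*x^2 + x*(1 - 7*z) - z^2 + z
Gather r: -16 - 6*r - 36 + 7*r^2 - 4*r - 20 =7*r^2 - 10*r - 72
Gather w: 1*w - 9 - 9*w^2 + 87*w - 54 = -9*w^2 + 88*w - 63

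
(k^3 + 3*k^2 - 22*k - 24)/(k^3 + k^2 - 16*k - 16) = (k + 6)/(k + 4)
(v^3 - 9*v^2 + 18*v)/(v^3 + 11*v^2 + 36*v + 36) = v*(v^2 - 9*v + 18)/(v^3 + 11*v^2 + 36*v + 36)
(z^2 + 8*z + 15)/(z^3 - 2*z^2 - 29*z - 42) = (z + 5)/(z^2 - 5*z - 14)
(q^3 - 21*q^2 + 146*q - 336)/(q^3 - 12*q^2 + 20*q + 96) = (q - 7)/(q + 2)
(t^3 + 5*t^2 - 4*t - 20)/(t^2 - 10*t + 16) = (t^2 + 7*t + 10)/(t - 8)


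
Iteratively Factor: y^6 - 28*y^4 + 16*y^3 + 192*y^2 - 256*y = (y - 4)*(y^5 + 4*y^4 - 12*y^3 - 32*y^2 + 64*y) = (y - 4)*(y + 4)*(y^4 - 12*y^2 + 16*y) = y*(y - 4)*(y + 4)*(y^3 - 12*y + 16) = y*(y - 4)*(y + 4)^2*(y^2 - 4*y + 4) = y*(y - 4)*(y - 2)*(y + 4)^2*(y - 2)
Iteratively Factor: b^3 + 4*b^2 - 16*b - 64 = (b + 4)*(b^2 - 16) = (b - 4)*(b + 4)*(b + 4)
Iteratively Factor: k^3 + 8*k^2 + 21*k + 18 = (k + 3)*(k^2 + 5*k + 6) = (k + 3)^2*(k + 2)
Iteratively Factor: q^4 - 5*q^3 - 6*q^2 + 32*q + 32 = (q + 2)*(q^3 - 7*q^2 + 8*q + 16) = (q + 1)*(q + 2)*(q^2 - 8*q + 16) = (q - 4)*(q + 1)*(q + 2)*(q - 4)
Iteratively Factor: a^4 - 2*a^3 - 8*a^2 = (a)*(a^3 - 2*a^2 - 8*a) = a*(a + 2)*(a^2 - 4*a) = a^2*(a + 2)*(a - 4)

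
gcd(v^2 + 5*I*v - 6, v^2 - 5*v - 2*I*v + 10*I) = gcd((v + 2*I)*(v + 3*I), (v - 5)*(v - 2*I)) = 1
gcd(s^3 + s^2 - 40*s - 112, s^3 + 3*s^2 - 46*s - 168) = s^2 - 3*s - 28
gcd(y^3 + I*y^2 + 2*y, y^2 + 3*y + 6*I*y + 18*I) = 1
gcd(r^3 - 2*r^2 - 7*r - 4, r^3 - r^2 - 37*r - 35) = r + 1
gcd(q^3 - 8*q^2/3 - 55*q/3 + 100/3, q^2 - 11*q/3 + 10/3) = q - 5/3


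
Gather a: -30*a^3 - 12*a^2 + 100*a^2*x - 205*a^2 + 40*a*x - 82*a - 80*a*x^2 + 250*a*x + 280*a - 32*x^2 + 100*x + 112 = -30*a^3 + a^2*(100*x - 217) + a*(-80*x^2 + 290*x + 198) - 32*x^2 + 100*x + 112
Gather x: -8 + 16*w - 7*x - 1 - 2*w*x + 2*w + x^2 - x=18*w + x^2 + x*(-2*w - 8) - 9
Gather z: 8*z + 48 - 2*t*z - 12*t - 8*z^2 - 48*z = -12*t - 8*z^2 + z*(-2*t - 40) + 48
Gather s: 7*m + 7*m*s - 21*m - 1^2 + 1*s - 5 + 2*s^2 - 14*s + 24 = -14*m + 2*s^2 + s*(7*m - 13) + 18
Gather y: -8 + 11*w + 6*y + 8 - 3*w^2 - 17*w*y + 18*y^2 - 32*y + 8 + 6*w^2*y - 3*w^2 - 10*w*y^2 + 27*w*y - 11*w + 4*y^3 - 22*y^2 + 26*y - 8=-6*w^2 + 4*y^3 + y^2*(-10*w - 4) + y*(6*w^2 + 10*w)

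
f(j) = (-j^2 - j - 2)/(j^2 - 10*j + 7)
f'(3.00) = 0.21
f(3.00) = 1.00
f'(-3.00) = 0.05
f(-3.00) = -0.17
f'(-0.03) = -0.50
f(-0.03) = -0.27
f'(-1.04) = -0.01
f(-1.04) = -0.11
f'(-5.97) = 0.04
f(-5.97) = -0.31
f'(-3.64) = 0.05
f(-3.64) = -0.20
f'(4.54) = 0.49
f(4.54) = 1.53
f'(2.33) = 0.08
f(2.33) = 0.90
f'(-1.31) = 0.01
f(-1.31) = -0.11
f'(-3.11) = 0.05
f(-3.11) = -0.18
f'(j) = (10 - 2*j)*(-j^2 - j - 2)/(j^2 - 10*j + 7)^2 + (-2*j - 1)/(j^2 - 10*j + 7)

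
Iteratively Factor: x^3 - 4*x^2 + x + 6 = (x - 3)*(x^2 - x - 2) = (x - 3)*(x - 2)*(x + 1)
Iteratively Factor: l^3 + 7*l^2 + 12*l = (l + 3)*(l^2 + 4*l) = (l + 3)*(l + 4)*(l)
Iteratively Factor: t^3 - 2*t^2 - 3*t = (t - 3)*(t^2 + t) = (t - 3)*(t + 1)*(t)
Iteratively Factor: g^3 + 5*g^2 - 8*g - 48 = (g + 4)*(g^2 + g - 12) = (g + 4)^2*(g - 3)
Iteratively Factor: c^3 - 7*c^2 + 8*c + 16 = (c - 4)*(c^2 - 3*c - 4) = (c - 4)*(c + 1)*(c - 4)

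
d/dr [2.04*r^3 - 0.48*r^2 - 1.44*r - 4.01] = 6.12*r^2 - 0.96*r - 1.44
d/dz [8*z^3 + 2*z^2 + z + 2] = 24*z^2 + 4*z + 1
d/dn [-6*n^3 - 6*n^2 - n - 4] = -18*n^2 - 12*n - 1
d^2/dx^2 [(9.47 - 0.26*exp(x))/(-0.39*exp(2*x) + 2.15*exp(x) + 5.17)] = (0.039546*exp(4*x) - 5.543538*exp(3*x) + 26.967213*exp(2*x) - 123.042549*exp(x) + 112.213299)*exp(x)/(0.059319*exp(6*x) - 0.981045*exp(5*x) + 3.049254*exp(4*x) + 16.071895*exp(3*x) - 40.422162*exp(2*x) - 172.401405*exp(x) - 138.188413)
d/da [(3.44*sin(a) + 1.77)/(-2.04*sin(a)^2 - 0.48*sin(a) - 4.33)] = (7.0176*sin(a)^2 + 7.2216*sin(a) - 14.0456)*cos(a)/(4.1616*sin(a)^4 + 1.9584*sin(a)^3 + 17.8968*sin(a)^2 + 4.1568*sin(a) + 18.7489)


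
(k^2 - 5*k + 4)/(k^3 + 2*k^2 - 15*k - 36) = (k - 1)/(k^2 + 6*k + 9)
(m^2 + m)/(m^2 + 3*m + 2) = m/(m + 2)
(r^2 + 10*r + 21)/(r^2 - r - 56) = (r + 3)/(r - 8)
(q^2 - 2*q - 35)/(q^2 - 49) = (q + 5)/(q + 7)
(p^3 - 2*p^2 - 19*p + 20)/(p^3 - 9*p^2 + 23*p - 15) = (p + 4)/(p - 3)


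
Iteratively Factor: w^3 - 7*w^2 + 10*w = (w)*(w^2 - 7*w + 10) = w*(w - 5)*(w - 2)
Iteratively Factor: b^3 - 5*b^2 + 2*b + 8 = (b - 4)*(b^2 - b - 2) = (b - 4)*(b - 2)*(b + 1)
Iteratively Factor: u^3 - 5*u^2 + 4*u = (u)*(u^2 - 5*u + 4) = u*(u - 4)*(u - 1)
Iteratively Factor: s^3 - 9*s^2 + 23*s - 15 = (s - 3)*(s^2 - 6*s + 5) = (s - 3)*(s - 1)*(s - 5)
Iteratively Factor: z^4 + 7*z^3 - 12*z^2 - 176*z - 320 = (z + 4)*(z^3 + 3*z^2 - 24*z - 80) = (z - 5)*(z + 4)*(z^2 + 8*z + 16) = (z - 5)*(z + 4)^2*(z + 4)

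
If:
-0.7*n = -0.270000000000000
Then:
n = 0.39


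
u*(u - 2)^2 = u^3 - 4*u^2 + 4*u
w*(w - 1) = w^2 - w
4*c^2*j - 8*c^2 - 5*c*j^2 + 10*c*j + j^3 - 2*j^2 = (-4*c + j)*(-c + j)*(j - 2)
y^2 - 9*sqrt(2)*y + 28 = (y - 7*sqrt(2))*(y - 2*sqrt(2))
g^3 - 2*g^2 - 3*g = g*(g - 3)*(g + 1)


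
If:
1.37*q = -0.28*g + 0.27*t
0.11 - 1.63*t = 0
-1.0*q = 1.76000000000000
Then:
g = 8.68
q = -1.76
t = 0.07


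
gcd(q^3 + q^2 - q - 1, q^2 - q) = q - 1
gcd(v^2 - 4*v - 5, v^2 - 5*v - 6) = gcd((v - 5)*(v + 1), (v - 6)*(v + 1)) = v + 1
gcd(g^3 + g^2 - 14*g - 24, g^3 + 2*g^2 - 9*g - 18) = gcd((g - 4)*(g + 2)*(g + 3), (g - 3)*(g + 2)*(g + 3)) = g^2 + 5*g + 6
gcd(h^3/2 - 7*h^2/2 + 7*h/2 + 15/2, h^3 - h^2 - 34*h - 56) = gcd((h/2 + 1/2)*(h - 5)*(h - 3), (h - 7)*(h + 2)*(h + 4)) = 1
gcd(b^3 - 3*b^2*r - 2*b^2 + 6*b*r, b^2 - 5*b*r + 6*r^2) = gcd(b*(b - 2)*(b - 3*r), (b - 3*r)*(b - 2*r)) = -b + 3*r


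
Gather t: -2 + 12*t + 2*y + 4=12*t + 2*y + 2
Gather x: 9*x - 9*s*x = x*(9 - 9*s)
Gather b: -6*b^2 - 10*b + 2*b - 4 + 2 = -6*b^2 - 8*b - 2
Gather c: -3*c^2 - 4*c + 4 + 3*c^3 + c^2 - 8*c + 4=3*c^3 - 2*c^2 - 12*c + 8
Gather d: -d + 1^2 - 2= -d - 1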